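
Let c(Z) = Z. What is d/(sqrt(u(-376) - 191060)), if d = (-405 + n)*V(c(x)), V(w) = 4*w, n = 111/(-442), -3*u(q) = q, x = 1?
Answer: 179121*I*sqrt(429603)/31647421 ≈ 3.7097*I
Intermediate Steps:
u(q) = -q/3
n = -111/442 (n = 111*(-1/442) = -111/442 ≈ -0.25113)
d = -358242/221 (d = (-405 - 111/442)*(4*1) = -179121/442*4 = -358242/221 ≈ -1621.0)
d/(sqrt(u(-376) - 191060)) = -358242/(221*sqrt(-1/3*(-376) - 191060)) = -358242/(221*sqrt(376/3 - 191060)) = -358242*(-I*sqrt(429603)/286402)/221 = -(-179121)*I*sqrt(429603)/31647421 = 179121*I*sqrt(429603)/31647421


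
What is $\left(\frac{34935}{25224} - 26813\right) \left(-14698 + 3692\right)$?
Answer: $\frac{1240552620677}{4204} \approx 2.9509 \cdot 10^{8}$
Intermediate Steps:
$\left(\frac{34935}{25224} - 26813\right) \left(-14698 + 3692\right) = \left(34935 \cdot \frac{1}{25224} - 26813\right) \left(-11006\right) = \left(\frac{11645}{8408} - 26813\right) \left(-11006\right) = \left(- \frac{225432059}{8408}\right) \left(-11006\right) = \frac{1240552620677}{4204}$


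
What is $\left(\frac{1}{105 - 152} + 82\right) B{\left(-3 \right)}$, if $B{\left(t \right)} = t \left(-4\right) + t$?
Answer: $\frac{34677}{47} \approx 737.81$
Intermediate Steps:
$B{\left(t \right)} = - 3 t$ ($B{\left(t \right)} = - 4 t + t = - 3 t$)
$\left(\frac{1}{105 - 152} + 82\right) B{\left(-3 \right)} = \left(\frac{1}{105 - 152} + 82\right) \left(\left(-3\right) \left(-3\right)\right) = \left(\frac{1}{-47} + 82\right) 9 = \left(- \frac{1}{47} + 82\right) 9 = \frac{3853}{47} \cdot 9 = \frac{34677}{47}$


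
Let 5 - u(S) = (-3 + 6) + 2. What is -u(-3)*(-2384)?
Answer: 0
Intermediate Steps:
u(S) = 0 (u(S) = 5 - ((-3 + 6) + 2) = 5 - (3 + 2) = 5 - 1*5 = 5 - 5 = 0)
-u(-3)*(-2384) = -1*0*(-2384) = 0*(-2384) = 0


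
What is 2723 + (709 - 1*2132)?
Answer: 1300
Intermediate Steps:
2723 + (709 - 1*2132) = 2723 + (709 - 2132) = 2723 - 1423 = 1300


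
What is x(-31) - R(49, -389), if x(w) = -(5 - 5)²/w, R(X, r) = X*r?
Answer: 19061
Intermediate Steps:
x(w) = 0 (x(w) = -0²/w = -0/w = -1*0 = 0)
x(-31) - R(49, -389) = 0 - 49*(-389) = 0 - 1*(-19061) = 0 + 19061 = 19061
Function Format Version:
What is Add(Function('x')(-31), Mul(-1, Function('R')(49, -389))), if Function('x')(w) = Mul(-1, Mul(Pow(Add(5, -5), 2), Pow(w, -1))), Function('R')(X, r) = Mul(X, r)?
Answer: 19061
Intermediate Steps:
Function('x')(w) = 0 (Function('x')(w) = Mul(-1, Mul(Pow(0, 2), Pow(w, -1))) = Mul(-1, Mul(0, Pow(w, -1))) = Mul(-1, 0) = 0)
Add(Function('x')(-31), Mul(-1, Function('R')(49, -389))) = Add(0, Mul(-1, Mul(49, -389))) = Add(0, Mul(-1, -19061)) = Add(0, 19061) = 19061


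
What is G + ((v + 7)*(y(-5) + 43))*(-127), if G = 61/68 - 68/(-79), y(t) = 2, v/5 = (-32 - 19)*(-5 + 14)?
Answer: 70243851683/5372 ≈ 1.3076e+7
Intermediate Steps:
v = -2295 (v = 5*((-32 - 19)*(-5 + 14)) = 5*(-51*9) = 5*(-459) = -2295)
G = 9443/5372 (G = 61*(1/68) - 68*(-1/79) = 61/68 + 68/79 = 9443/5372 ≈ 1.7578)
G + ((v + 7)*(y(-5) + 43))*(-127) = 9443/5372 + ((-2295 + 7)*(2 + 43))*(-127) = 9443/5372 - 2288*45*(-127) = 9443/5372 - 102960*(-127) = 9443/5372 + 13075920 = 70243851683/5372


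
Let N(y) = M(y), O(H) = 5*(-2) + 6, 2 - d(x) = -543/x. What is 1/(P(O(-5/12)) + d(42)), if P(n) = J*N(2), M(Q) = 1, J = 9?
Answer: 14/335 ≈ 0.041791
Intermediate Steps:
d(x) = 2 + 543/x (d(x) = 2 - (-543)/x = 2 + 543/x)
O(H) = -4 (O(H) = -10 + 6 = -4)
N(y) = 1
P(n) = 9 (P(n) = 9*1 = 9)
1/(P(O(-5/12)) + d(42)) = 1/(9 + (2 + 543/42)) = 1/(9 + (2 + 543*(1/42))) = 1/(9 + (2 + 181/14)) = 1/(9 + 209/14) = 1/(335/14) = 14/335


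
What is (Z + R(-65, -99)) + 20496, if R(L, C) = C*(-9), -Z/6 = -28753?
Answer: 193905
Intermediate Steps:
Z = 172518 (Z = -6*(-28753) = 172518)
R(L, C) = -9*C
(Z + R(-65, -99)) + 20496 = (172518 - 9*(-99)) + 20496 = (172518 + 891) + 20496 = 173409 + 20496 = 193905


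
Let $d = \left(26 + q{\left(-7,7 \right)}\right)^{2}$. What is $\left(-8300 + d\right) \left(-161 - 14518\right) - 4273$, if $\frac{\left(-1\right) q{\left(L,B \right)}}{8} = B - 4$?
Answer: $121772711$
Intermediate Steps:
$q{\left(L,B \right)} = 32 - 8 B$ ($q{\left(L,B \right)} = - 8 \left(B - 4\right) = - 8 \left(-4 + B\right) = 32 - 8 B$)
$d = 4$ ($d = \left(26 + \left(32 - 56\right)\right)^{2} = \left(26 - 24\right)^{2} = 2^{2} = 4$)
$\left(-8300 + d\right) \left(-161 - 14518\right) - 4273 = \left(-8300 + 4\right) \left(-161 - 14518\right) - 4273 = \left(-8296\right) \left(-14679\right) - 4273 = 121776984 - 4273 = 121772711$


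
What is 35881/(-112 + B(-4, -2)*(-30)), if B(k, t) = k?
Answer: 35881/8 ≈ 4485.1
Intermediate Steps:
35881/(-112 + B(-4, -2)*(-30)) = 35881/(-112 - 4*(-30)) = 35881/(-112 + 120) = 35881/8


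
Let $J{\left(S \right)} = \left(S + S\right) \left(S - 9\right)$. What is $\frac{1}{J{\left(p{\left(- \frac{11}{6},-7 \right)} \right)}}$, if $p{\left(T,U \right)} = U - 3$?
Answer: $\frac{1}{380} \approx 0.0026316$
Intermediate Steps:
$p{\left(T,U \right)} = -3 + U$ ($p{\left(T,U \right)} = U - 3 = -3 + U$)
$J{\left(S \right)} = 2 S \left(-9 + S\right)$
$\frac{1}{J{\left(p{\left(- \frac{11}{6},-7 \right)} \right)}} = \frac{1}{2 \left(-3 - 7\right) \left(-9 - 10\right)} = \frac{1}{2 \left(-10\right) \left(-9 - 10\right)} = \frac{1}{2 \left(-10\right) \left(-19\right)} = \frac{1}{380}$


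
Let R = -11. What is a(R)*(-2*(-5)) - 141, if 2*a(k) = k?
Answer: -196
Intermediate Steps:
a(k) = k/2
a(R)*(-2*(-5)) - 141 = ((½)*(-11))*(-2*(-5)) - 141 = -11/2*10 - 141 = -55 - 141 = -196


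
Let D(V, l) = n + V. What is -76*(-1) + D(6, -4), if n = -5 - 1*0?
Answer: 77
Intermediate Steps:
n = -5 (n = -5 + 0 = -5)
D(V, l) = -5 + V
-76*(-1) + D(6, -4) = -76*(-1) + (-5 + 6) = 76 + 1 = 77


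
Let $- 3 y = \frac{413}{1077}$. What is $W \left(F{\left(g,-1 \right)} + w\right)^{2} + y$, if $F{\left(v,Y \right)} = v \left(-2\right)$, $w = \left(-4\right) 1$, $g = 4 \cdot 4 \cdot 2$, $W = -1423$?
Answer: $- \frac{21259825325}{3231} \approx -6.58 \cdot 10^{6}$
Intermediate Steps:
$g = 32$ ($g = 16 \cdot 2 = 32$)
$y = - \frac{413}{3231}$ ($y = - \frac{413 \cdot \frac{1}{1077}}{3} = \left(- \frac{1}{3}\right) \frac{413}{1077} = - \frac{413}{3231} \approx -0.12782$)
$w = -4$
$F{\left(v,Y \right)} = - 2 v$
$W \left(F{\left(g,-1 \right)} + w\right)^{2} + y = - 1423 \left(\left(-2\right) 32 - 4\right)^{2} - \frac{413}{3231} = - 1423 \left(-64 - 4\right)^{2} - \frac{413}{3231} = - 1423 \left(-68\right)^{2} - \frac{413}{3231} = \left(-1423\right) 4624 - \frac{413}{3231} = -6579952 - \frac{413}{3231} = - \frac{21259825325}{3231}$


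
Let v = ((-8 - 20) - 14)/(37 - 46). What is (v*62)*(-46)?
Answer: -39928/3 ≈ -13309.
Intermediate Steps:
v = 14/3 (v = (-28 - 14)/(-9) = -42*(-⅑) = 14/3 ≈ 4.6667)
(v*62)*(-46) = ((14/3)*62)*(-46) = (868/3)*(-46) = -39928/3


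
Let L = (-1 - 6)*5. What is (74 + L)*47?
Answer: 1833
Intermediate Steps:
L = -35 (L = -7*5 = -35)
(74 + L)*47 = (74 - 35)*47 = 39*47 = 1833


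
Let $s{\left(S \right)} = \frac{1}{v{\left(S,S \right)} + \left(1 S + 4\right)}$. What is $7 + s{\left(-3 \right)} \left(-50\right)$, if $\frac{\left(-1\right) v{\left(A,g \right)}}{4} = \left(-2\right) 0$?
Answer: $-43$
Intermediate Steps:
$v{\left(A,g \right)} = 0$ ($v{\left(A,g \right)} = - 4 \left(\left(-2\right) 0\right) = \left(-4\right) 0 = 0$)
$s{\left(S \right)} = \frac{1}{4 + S}$ ($s{\left(S \right)} = \frac{1}{0 + \left(1 S + 4\right)} = \frac{1}{0 + \left(S + 4\right)} = \frac{1}{0 + \left(4 + S\right)} = \frac{1}{4 + S}$)
$7 + s{\left(-3 \right)} \left(-50\right) = 7 + \frac{1}{4 - 3} \left(-50\right) = 7 + 1^{-1} \left(-50\right) = 7 + 1 \left(-50\right) = 7 - 50 = -43$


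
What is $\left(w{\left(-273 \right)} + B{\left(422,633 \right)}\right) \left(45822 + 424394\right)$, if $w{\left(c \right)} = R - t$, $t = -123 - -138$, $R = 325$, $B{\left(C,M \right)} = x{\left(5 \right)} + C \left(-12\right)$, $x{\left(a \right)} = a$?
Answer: $-2233055784$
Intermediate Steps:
$B{\left(C,M \right)} = 5 - 12 C$ ($B{\left(C,M \right)} = 5 + C \left(-12\right) = 5 - 12 C$)
$t = 15$ ($t = -123 + 138 = 15$)
$w{\left(c \right)} = 310$ ($w{\left(c \right)} = 325 - 15 = 310$)
$\left(w{\left(-273 \right)} + B{\left(422,633 \right)}\right) \left(45822 + 424394\right) = \left(310 + \left(5 - 5064\right)\right) \left(45822 + 424394\right) = \left(310 + \left(5 - 5064\right)\right) 470216 = \left(310 - 5059\right) 470216 = \left(-4749\right) 470216 = -2233055784$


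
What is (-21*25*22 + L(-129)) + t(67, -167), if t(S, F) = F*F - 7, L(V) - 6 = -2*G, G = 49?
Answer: 16240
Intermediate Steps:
L(V) = -92 (L(V) = 6 - 2*49 = 6 - 98 = -92)
t(S, F) = -7 + F² (t(S, F) = F² - 7 = -7 + F²)
(-21*25*22 + L(-129)) + t(67, -167) = (-21*25*22 - 92) + (-7 + (-167)²) = (-525*22 - 92) + (-7 + 27889) = (-11550 - 92) + 27882 = -11642 + 27882 = 16240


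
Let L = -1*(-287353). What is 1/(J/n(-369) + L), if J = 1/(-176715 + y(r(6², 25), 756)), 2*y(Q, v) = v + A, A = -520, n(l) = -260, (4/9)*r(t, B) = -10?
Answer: 45915220/13193876212661 ≈ 3.4800e-6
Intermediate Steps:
r(t, B) = -45/2 (r(t, B) = (9/4)*(-10) = -45/2)
L = 287353
y(Q, v) = -260 + v/2 (y(Q, v) = (v - 520)/2 = (-520 + v)/2 = -260 + v/2)
J = -1/176597 (J = 1/(-176715 + (-260 + (½)*756)) = 1/(-176715 + (-260 + 378)) = 1/(-176715 + 118) = 1/(-176597) = -1/176597 ≈ -5.6626e-6)
1/(J/n(-369) + L) = 1/(-1/176597/(-260) + 287353) = 1/(-1/176597*(-1/260) + 287353) = 1/(1/45915220 + 287353) = 1/(13193876212661/45915220) = 45915220/13193876212661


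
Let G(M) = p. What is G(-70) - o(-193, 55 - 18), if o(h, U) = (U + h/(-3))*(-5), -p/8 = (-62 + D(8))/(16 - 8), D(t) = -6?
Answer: 1724/3 ≈ 574.67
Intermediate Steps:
p = 68 (p = -8*(-62 - 6)/(16 - 8) = -(-544)/8 = -8*(-17/2) = 68)
o(h, U) = -5*U + 5*h/3 (o(h, U) = (U + h*(-⅓))*(-5) = (U - h/3)*(-5) = -5*U + 5*h/3)
G(M) = 68
G(-70) - o(-193, 55 - 18) = 68 - (-5*(55 - 18) + (5/3)*(-193)) = 68 - (-5*37 - 965/3) = 68 - (-185 - 965/3) = 68 - 1*(-1520/3) = 68 + 1520/3 = 1724/3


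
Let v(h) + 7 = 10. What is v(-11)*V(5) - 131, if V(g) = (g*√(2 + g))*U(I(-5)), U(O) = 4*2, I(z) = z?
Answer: -131 + 120*√7 ≈ 186.49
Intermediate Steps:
v(h) = 3 (v(h) = -7 + 10 = 3)
U(O) = 8
V(g) = 8*g*√(2 + g) (V(g) = (g*√(2 + g))*8 = 8*g*√(2 + g))
v(-11)*V(5) - 131 = 3*(8*5*√(2 + 5)) - 131 = 3*(8*5*√7) - 131 = 3*(40*√7) - 131 = 120*√7 - 131 = -131 + 120*√7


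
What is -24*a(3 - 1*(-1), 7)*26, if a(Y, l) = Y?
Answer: -2496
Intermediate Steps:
-24*a(3 - 1*(-1), 7)*26 = -24*(3 - 1*(-1))*26 = -24*(3 + 1)*26 = -24*4*26 = -96*26 = -2496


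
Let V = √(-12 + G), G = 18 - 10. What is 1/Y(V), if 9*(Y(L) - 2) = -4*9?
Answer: -½ ≈ -0.50000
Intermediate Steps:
G = 8
V = 2*I (V = √(-12 + 8) = √(-4) = 2*I ≈ 2.0*I)
Y(L) = -2 (Y(L) = 2 + (-4*9)/9 = 2 + (⅑)*(-36) = 2 - 4 = -2)
1/Y(V) = 1/(-2) = -½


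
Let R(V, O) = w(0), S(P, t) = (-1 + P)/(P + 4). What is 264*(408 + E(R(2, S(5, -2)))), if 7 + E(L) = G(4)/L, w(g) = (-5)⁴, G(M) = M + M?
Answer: 66167112/625 ≈ 1.0587e+5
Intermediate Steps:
G(M) = 2*M
w(g) = 625
S(P, t) = (-1 + P)/(4 + P)
R(V, O) = 625
E(L) = -7 + 8/L (E(L) = -7 + (2*4)/L = -7 + 8/L)
264*(408 + E(R(2, S(5, -2)))) = 264*(408 + (-7 + 8/625)) = 264*(408 - 4367/625) = 264*(250633/625) = 66167112/625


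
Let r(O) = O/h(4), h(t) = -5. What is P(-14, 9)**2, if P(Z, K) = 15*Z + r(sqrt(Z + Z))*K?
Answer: 1100232/25 + 1512*I*sqrt(7) ≈ 44009.0 + 4000.4*I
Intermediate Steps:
r(O) = -O/5 (r(O) = O/(-5) = O*(-1/5) = -O/5)
P(Z, K) = 15*Z - K*sqrt(2)*sqrt(Z)/5 (P(Z, K) = 15*Z + (-sqrt(Z + Z)/5)*K = 15*Z + (-sqrt(2)*sqrt(Z)/5)*K = 15*Z - K*sqrt(2)*sqrt(Z)/5)
P(-14, 9)**2 = (15*(-14) - 1/5*9*sqrt(2)*sqrt(-14))**2 = (-210 - 1/5*9*sqrt(2)*I*sqrt(14))**2 = (-210 - 18*I*sqrt(7)/5)**2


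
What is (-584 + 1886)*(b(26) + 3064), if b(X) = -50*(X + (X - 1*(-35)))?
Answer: -1674372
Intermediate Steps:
b(X) = -1750 - 100*X (b(X) = -50*(X + (X + 35)) = -50*(X + (35 + X)) = -50*(35 + 2*X) = -1750 - 100*X)
(-584 + 1886)*(b(26) + 3064) = (-584 + 1886)*((-1750 - 100*26) + 3064) = 1302*((-1750 - 2600) + 3064) = 1302*(-4350 + 3064) = 1302*(-1286) = -1674372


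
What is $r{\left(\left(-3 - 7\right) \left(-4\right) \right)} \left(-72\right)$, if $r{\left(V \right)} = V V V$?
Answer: $-4608000$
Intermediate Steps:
$r{\left(V \right)} = V^{3}$ ($r{\left(V \right)} = V^{2} V = V^{3}$)
$r{\left(\left(-3 - 7\right) \left(-4\right) \right)} \left(-72\right) = \left(\left(-3 - 7\right) \left(-4\right)\right)^{3} \left(-72\right) = \left(\left(-10\right) \left(-4\right)\right)^{3} \left(-72\right) = 40^{3} \left(-72\right) = 64000 \left(-72\right) = -4608000$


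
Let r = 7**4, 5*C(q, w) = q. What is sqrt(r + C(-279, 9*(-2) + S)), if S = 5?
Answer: sqrt(58630)/5 ≈ 48.427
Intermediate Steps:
C(q, w) = q/5
r = 2401
sqrt(r + C(-279, 9*(-2) + S)) = sqrt(2401 + (1/5)*(-279)) = sqrt(2401 - 279/5) = sqrt(11726/5) = sqrt(58630)/5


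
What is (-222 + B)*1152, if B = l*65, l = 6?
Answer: 193536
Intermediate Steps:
B = 390 (B = 6*65 = 390)
(-222 + B)*1152 = (-222 + 390)*1152 = 168*1152 = 193536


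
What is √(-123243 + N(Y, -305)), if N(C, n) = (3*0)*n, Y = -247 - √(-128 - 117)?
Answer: I*√123243 ≈ 351.06*I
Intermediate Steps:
Y = -247 - 7*I*√5 (Y = -247 - √(-245) = -247 - 7*I*√5 ≈ -247.0 - 15.652*I)
N(C, n) = 0 (N(C, n) = 0*n = 0)
√(-123243 + N(Y, -305)) = √(-123243 + 0) = √(-123243) = I*√123243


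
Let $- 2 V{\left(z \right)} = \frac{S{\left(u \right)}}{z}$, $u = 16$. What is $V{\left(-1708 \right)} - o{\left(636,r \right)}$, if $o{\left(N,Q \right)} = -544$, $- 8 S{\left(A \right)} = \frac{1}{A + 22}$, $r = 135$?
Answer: $\frac{564924415}{1038464} \approx 544.0$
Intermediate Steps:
$S{\left(A \right)} = - \frac{1}{8 \left(22 + A\right)}$ ($S{\left(A \right)} = - \frac{1}{8 \left(A + 22\right)} = - \frac{1}{8 \left(22 + A\right)}$)
$V{\left(z \right)} = \frac{1}{608 z}$ ($V{\left(z \right)} = - \frac{- \frac{1}{176 + 8 \cdot 16} \frac{1}{z}}{2} = - \frac{- \frac{1}{176 + 128} \frac{1}{z}}{2} = - \frac{- \frac{1}{304} \frac{1}{z}}{2} = - \frac{\left(-1\right) \frac{1}{304} \frac{1}{z}}{2} = - \frac{\left(- \frac{1}{304}\right) \frac{1}{z}}{2} = \frac{1}{608 z}$)
$V{\left(-1708 \right)} - o{\left(636,r \right)} = \frac{1}{608 \left(-1708\right)} - -544 = \frac{1}{608} \left(- \frac{1}{1708}\right) + 544 = - \frac{1}{1038464} + 544 = \frac{564924415}{1038464}$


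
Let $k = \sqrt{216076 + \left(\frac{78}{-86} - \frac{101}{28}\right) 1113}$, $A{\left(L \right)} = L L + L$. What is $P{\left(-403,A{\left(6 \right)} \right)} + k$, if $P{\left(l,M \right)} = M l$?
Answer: $-16926 + \frac{\sqrt{1560939001}}{86} \approx -16467.0$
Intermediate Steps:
$A{\left(L \right)} = L + L^{2}$ ($A{\left(L \right)} = L^{2} + L = L + L^{2}$)
$k = \frac{\sqrt{1560939001}}{86}$ ($k = \sqrt{216076 + \left(78 \left(- \frac{1}{86}\right) - \frac{101}{28}\right) 1113} = \sqrt{216076 + \left(- \frac{39}{43} - \frac{101}{28}\right) 1113} = \sqrt{216076 - \frac{864165}{172}} = \sqrt{\frac{36300907}{172}} = \frac{\sqrt{1560939001}}{86} \approx 459.4$)
$P{\left(-403,A{\left(6 \right)} \right)} + k = 6 \left(1 + 6\right) \left(-403\right) + \frac{\sqrt{1560939001}}{86} = 6 \cdot 7 \left(-403\right) + \frac{\sqrt{1560939001}}{86} = 42 \left(-403\right) + \frac{\sqrt{1560939001}}{86} = -16926 + \frac{\sqrt{1560939001}}{86}$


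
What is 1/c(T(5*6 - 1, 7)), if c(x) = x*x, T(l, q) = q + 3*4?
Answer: 1/361 ≈ 0.0027701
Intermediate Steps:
T(l, q) = 12 + q (T(l, q) = q + 12 = 12 + q)
c(x) = x²
1/c(T(5*6 - 1, 7)) = 1/((12 + 7)²) = 1/(19²) = 1/361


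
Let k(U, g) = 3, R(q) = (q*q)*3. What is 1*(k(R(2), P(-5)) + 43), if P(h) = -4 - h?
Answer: 46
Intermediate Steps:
R(q) = 3*q² (R(q) = q²*3 = 3*q²)
1*(k(R(2), P(-5)) + 43) = 1*(3 + 43) = 1*46 = 46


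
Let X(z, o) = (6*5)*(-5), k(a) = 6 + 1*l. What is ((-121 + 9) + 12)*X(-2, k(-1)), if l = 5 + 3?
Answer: 15000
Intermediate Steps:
l = 8
k(a) = 14 (k(a) = 6 + 1*8 = 6 + 8 = 14)
X(z, o) = -150 (X(z, o) = 30*(-5) = -150)
((-121 + 9) + 12)*X(-2, k(-1)) = ((-121 + 9) + 12)*(-150) = (-112 + 12)*(-150) = -100*(-150) = 15000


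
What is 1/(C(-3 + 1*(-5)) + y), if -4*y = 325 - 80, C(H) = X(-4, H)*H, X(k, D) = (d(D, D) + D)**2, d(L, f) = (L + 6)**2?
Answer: -4/757 ≈ -0.0052840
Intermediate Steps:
d(L, f) = (6 + L)**2
X(k, D) = (D + (6 + D)**2)**2 (X(k, D) = ((6 + D)**2 + D)**2 = (D + (6 + D)**2)**2)
C(H) = H*(H + (6 + H)**2)**2 (C(H) = (H + (6 + H)**2)**2*H = H*(H + (6 + H)**2)**2)
y = -245/4 (y = -(325 - 80)/4 = -1/4*245 = -245/4 ≈ -61.250)
1/(C(-3 + 1*(-5)) + y) = 1/((-3 + 1*(-5))*((-3 + 1*(-5)) + (6 + (-3 + 1*(-5)))**2)**2 - 245/4) = 1/((-3 - 5)*((-3 - 5) + (6 + (-3 - 5))**2)**2 - 245/4) = 1/(-8*(-8 + (6 - 8)**2)**2 - 245/4) = 1/(-8*(-8 + (-2)**2)**2 - 245/4) = 1/(-8*(-8 + 4)**2 - 245/4) = 1/(-8*(-4)**2 - 245/4) = 1/(-8*16 - 245/4) = 1/(-128 - 245/4) = 1/(-757/4) = -4/757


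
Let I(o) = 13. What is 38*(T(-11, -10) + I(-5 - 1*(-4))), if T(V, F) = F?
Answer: 114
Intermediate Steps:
38*(T(-11, -10) + I(-5 - 1*(-4))) = 38*(-10 + 13) = 38*3 = 114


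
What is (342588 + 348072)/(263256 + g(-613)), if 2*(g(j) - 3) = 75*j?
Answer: 460440/160181 ≈ 2.8745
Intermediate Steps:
g(j) = 3 + 75*j/2 (g(j) = 3 + (75*j)/2 = 3 + 75*j/2)
(342588 + 348072)/(263256 + g(-613)) = (342588 + 348072)/(263256 + (3 + (75/2)*(-613))) = 690660/(263256 + (3 - 45975/2)) = 690660/(263256 - 45969/2) = 690660/(480543/2) = 690660*(2/480543) = 460440/160181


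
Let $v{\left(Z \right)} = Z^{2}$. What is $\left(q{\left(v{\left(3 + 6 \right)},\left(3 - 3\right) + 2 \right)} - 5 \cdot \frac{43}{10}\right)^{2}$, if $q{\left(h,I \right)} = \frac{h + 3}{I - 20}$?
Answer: $\frac{24649}{36} \approx 684.69$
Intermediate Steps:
$q{\left(h,I \right)} = \frac{3 + h}{-20 + I}$
$\left(q{\left(v{\left(3 + 6 \right)},\left(3 - 3\right) + 2 \right)} - 5 \cdot \frac{43}{10}\right)^{2} = \left(\frac{3 + \left(3 + 6\right)^{2}}{-20 + \left(\left(3 - 3\right) + 2\right)} - 5 \cdot \frac{43}{10}\right)^{2} = \left(\frac{3 + 9^{2}}{-20 + \left(0 + 2\right)} - 5 \cdot 43 \cdot \frac{1}{10}\right)^{2} = \left(\frac{3 + 81}{-20 + 2} - \frac{43}{2}\right)^{2} = \left(\frac{1}{-18} \cdot 84 - \frac{43}{2}\right)^{2} = \left(\left(- \frac{1}{18}\right) 84 - \frac{43}{2}\right)^{2} = \left(- \frac{14}{3} - \frac{43}{2}\right)^{2} = \left(- \frac{157}{6}\right)^{2} = \frac{24649}{36}$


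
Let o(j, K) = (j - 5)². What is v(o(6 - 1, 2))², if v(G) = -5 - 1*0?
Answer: 25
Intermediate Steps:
o(j, K) = (-5 + j)²
v(G) = -5 (v(G) = -5 + 0 = -5)
v(o(6 - 1, 2))² = (-5)² = 25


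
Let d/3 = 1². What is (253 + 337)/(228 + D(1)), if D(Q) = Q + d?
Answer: 295/116 ≈ 2.5431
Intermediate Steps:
d = 3 (d = 3*1² = 3*1 = 3)
D(Q) = 3 + Q (D(Q) = Q + 3 = 3 + Q)
(253 + 337)/(228 + D(1)) = (253 + 337)/(228 + (3 + 1)) = 590/(228 + 4) = 590/232 = 590*(1/232) = 295/116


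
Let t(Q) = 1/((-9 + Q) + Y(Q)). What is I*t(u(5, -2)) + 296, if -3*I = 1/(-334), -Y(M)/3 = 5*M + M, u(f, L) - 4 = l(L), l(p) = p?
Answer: 12753455/43086 ≈ 296.00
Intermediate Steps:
u(f, L) = 4 + L
Y(M) = -18*M (Y(M) = -3*(5*M + M) = -18*M)
t(Q) = 1/(-9 - 17*Q) (t(Q) = 1/((-9 + Q) - 18*Q) = 1/(-9 - 17*Q))
I = 1/1002 (I = -1/3/(-334) = -1/3*(-1/334) = 1/1002 ≈ 0.00099800)
I*t(u(5, -2)) + 296 = (-1/(9 + 17*(4 - 2)))/1002 + 296 = (-1/(9 + 17*2))/1002 + 296 = (-1/(9 + 34))/1002 + 296 = (-1/43)/1002 + 296 = (-1*1/43)/1002 + 296 = (1/1002)*(-1/43) + 296 = -1/43086 + 296 = 12753455/43086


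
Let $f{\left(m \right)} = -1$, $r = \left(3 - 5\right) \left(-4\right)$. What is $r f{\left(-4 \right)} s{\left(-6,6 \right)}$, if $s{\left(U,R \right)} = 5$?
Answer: $-40$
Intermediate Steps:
$r = 8$ ($r = \left(-2\right) \left(-4\right) = 8$)
$r f{\left(-4 \right)} s{\left(-6,6 \right)} = 8 \left(-1\right) 5 = \left(-8\right) 5 = -40$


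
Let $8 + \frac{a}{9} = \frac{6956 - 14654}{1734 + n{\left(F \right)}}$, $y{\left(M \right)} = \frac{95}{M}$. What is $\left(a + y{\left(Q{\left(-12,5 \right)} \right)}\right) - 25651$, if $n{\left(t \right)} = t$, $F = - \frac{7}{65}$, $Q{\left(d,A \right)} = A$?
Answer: $- \frac{2901421242}{112703} \approx -25744.0$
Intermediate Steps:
$F = - \frac{7}{65}$ ($F = \left(-7\right) \frac{1}{65} = - \frac{7}{65} \approx -0.10769$)
$a = - \frac{12617946}{112703}$ ($a = -72 + 9 \frac{6956 - 14654}{1734 - \frac{7}{65}} = -72 + 9 \left(- \frac{7698}{\frac{112703}{65}}\right) = -72 + 9 \left(\left(-7698\right) \frac{65}{112703}\right) = -72 + 9 \left(- \frac{500370}{112703}\right) = -72 - \frac{4503330}{112703} = - \frac{12617946}{112703} \approx -111.96$)
$\left(a + y{\left(Q{\left(-12,5 \right)} \right)}\right) - 25651 = \left(- \frac{12617946}{112703} + \frac{95}{5}\right) - 25651 = \left(- \frac{12617946}{112703} + 95 \cdot \frac{1}{5}\right) - 25651 = \left(- \frac{12617946}{112703} + 19\right) - 25651 = - \frac{10476589}{112703} - 25651 = - \frac{2901421242}{112703}$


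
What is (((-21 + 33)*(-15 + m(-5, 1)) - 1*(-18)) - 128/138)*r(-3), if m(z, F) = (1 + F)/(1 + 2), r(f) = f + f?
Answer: 21380/23 ≈ 929.57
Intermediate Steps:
r(f) = 2*f
m(z, F) = 1/3 + F/3 (m(z, F) = (1 + F)/3 = (1 + F)*(1/3) = 1/3 + F/3)
(((-21 + 33)*(-15 + m(-5, 1)) - 1*(-18)) - 128/138)*r(-3) = (((-21 + 33)*(-15 + (1/3 + (1/3)*1)) - 1*(-18)) - 128/138)*(2*(-3)) = ((12*(-15 + (1/3 + 1/3)) + 18) - 128*1/138)*(-6) = ((12*(-15 + 2/3) + 18) - 64/69)*(-6) = ((12*(-43/3) + 18) - 64/69)*(-6) = ((-172 + 18) - 64/69)*(-6) = (-154 - 64/69)*(-6) = -10690/69*(-6) = 21380/23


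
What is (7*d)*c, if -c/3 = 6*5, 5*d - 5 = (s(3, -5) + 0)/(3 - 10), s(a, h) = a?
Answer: -576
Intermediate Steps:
d = 32/35 (d = 1 + ((3 + 0)/(3 - 10))/5 = 1 + (3/(-7))/5 = 1 + (3*(-1/7))/5 = 1 + (1/5)*(-3/7) = 1 - 3/35 = 32/35 ≈ 0.91429)
c = -90 (c = -18*5 = -3*30 = -90)
(7*d)*c = (7*(32/35))*(-90) = (32/5)*(-90) = -576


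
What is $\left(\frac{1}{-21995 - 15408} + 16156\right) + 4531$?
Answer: $\frac{773755860}{37403} \approx 20687.0$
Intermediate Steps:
$\left(\frac{1}{-21995 - 15408} + 16156\right) + 4531 = \left(\frac{1}{-37403} + 16156\right) + 4531 = \left(- \frac{1}{37403} + 16156\right) + 4531 = \frac{604282867}{37403} + 4531 = \frac{773755860}{37403}$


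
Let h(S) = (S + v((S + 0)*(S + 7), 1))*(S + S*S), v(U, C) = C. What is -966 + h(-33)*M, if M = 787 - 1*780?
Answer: -237510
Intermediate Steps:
h(S) = (1 + S)*(S + S²) (h(S) = (S + 1)*(S + S*S) = (1 + S)*(S + S²))
M = 7 (M = 787 - 780 = 7)
-966 + h(-33)*M = -966 - 33*(1 + (-33)² + 2*(-33))*7 = -966 - 33*(1 + 1089 - 66)*7 = -966 - 33*1024*7 = -966 - 33792*7 = -966 - 236544 = -237510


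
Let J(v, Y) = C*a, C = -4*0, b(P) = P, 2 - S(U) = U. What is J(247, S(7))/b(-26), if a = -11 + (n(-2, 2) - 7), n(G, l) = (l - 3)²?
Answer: 0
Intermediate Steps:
n(G, l) = (-3 + l)²
S(U) = 2 - U
C = 0
a = -17 (a = -11 + ((-3 + 2)² - 7) = -11 + ((-1)² - 7) = -11 + (1 - 7) = -11 - 6 = -17)
J(v, Y) = 0 (J(v, Y) = 0*(-17) = 0)
J(247, S(7))/b(-26) = 0/(-26) = 0*(-1/26) = 0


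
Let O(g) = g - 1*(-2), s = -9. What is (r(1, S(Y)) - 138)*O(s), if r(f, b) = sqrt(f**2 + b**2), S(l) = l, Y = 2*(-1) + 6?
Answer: 966 - 7*sqrt(17) ≈ 937.14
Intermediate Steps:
Y = 4 (Y = -2 + 6 = 4)
O(g) = 2 + g (O(g) = g + 2 = 2 + g)
r(f, b) = sqrt(b**2 + f**2)
(r(1, S(Y)) - 138)*O(s) = (sqrt(4**2 + 1**2) - 138)*(2 - 9) = (sqrt(16 + 1) - 138)*(-7) = (sqrt(17) - 138)*(-7) = (-138 + sqrt(17))*(-7) = 966 - 7*sqrt(17)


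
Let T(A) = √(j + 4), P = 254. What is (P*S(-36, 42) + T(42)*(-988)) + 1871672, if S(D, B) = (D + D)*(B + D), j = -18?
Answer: 1761944 - 988*I*√14 ≈ 1.7619e+6 - 3696.8*I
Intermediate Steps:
T(A) = I*√14 (T(A) = √(-18 + 4) = √(-14) = I*√14)
S(D, B) = 2*D*(B + D) (S(D, B) = (2*D)*(B + D) = 2*D*(B + D))
(P*S(-36, 42) + T(42)*(-988)) + 1871672 = (254*(2*(-36)*(42 - 36)) + (I*√14)*(-988)) + 1871672 = (254*(2*(-36)*6) - 988*I*√14) + 1871672 = (254*(-432) - 988*I*√14) + 1871672 = (-109728 - 988*I*√14) + 1871672 = 1761944 - 988*I*√14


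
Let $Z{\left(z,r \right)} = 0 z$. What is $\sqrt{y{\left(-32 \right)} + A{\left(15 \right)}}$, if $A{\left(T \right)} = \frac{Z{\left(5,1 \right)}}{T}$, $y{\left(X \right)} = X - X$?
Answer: $0$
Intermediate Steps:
$Z{\left(z,r \right)} = 0$
$y{\left(X \right)} = 0$
$A{\left(T \right)} = 0$ ($A{\left(T \right)} = \frac{0}{T} = 0$)
$\sqrt{y{\left(-32 \right)} + A{\left(15 \right)}} = \sqrt{0 + 0} = \sqrt{0} = 0$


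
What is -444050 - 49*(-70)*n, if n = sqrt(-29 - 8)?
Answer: -444050 + 3430*I*sqrt(37) ≈ -4.4405e+5 + 20864.0*I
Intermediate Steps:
n = I*sqrt(37) (n = sqrt(-37) = I*sqrt(37) ≈ 6.0828*I)
-444050 - 49*(-70)*n = -444050 - 49*(-70)*I*sqrt(37) = -444050 - (-3430)*I*sqrt(37) = -444050 + 3430*I*sqrt(37)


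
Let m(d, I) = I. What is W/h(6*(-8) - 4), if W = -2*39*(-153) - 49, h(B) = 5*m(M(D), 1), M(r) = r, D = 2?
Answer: 2377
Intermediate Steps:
h(B) = 5 (h(B) = 5*1 = 5)
W = 11885 (W = -78*(-153) - 49 = 11934 - 49 = 11885)
W/h(6*(-8) - 4) = 11885/5 = 11885*(⅕) = 2377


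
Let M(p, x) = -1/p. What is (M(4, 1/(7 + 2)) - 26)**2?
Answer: 11025/16 ≈ 689.06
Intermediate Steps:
(M(4, 1/(7 + 2)) - 26)**2 = (-1/4 - 26)**2 = (-105/4)**2 = 11025/16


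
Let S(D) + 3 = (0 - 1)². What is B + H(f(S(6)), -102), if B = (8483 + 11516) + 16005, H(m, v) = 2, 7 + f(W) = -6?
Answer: 36006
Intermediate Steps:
S(D) = -2 (S(D) = -3 + (0 - 1)² = -3 + (-1)² = -3 + 1 = -2)
f(W) = -13 (f(W) = -7 - 6 = -13)
B = 36004 (B = 19999 + 16005 = 36004)
B + H(f(S(6)), -102) = 36004 + 2 = 36006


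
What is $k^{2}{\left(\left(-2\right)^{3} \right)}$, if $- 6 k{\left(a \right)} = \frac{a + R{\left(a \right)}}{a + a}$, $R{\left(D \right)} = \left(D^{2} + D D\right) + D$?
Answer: $\frac{49}{36} \approx 1.3611$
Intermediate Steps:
$R{\left(D \right)} = D + 2 D^{2}$ ($R{\left(D \right)} = \left(D^{2} + D^{2}\right) + D = 2 D^{2} + D = D + 2 D^{2}$)
$k{\left(a \right)} = - \frac{a + a \left(1 + 2 a\right)}{12 a}$ ($k{\left(a \right)} = - \frac{\left(a + a \left(1 + 2 a\right)\right) \frac{1}{a + a}}{6} = - \frac{\left(a + a \left(1 + 2 a\right)\right) \frac{1}{2 a}}{6} = - \frac{\frac{1}{2} \frac{1}{a} \left(a + a \left(1 + 2 a\right)\right)}{6} = - \frac{a + a \left(1 + 2 a\right)}{12 a}$)
$k^{2}{\left(\left(-2\right)^{3} \right)} = \left(- \frac{1}{6} - \frac{\left(-2\right)^{3}}{6}\right)^{2} = \left(- \frac{1}{6} - - \frac{4}{3}\right)^{2} = \left(- \frac{1}{6} + \frac{4}{3}\right)^{2} = \left(\frac{7}{6}\right)^{2} = \frac{49}{36}$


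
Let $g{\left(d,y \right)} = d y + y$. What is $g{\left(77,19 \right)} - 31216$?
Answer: $-29734$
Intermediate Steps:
$g{\left(d,y \right)} = y + d y$
$g{\left(77,19 \right)} - 31216 = 19 \left(1 + 77\right) - 31216 = 19 \cdot 78 - 31216 = 1482 - 31216 = -29734$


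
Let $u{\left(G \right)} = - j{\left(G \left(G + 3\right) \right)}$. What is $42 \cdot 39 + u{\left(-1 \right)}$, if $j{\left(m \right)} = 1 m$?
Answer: $1640$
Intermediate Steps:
$j{\left(m \right)} = m$
$u{\left(G \right)} = - G \left(3 + G\right)$ ($u{\left(G \right)} = - G \left(G + 3\right) = - G \left(3 + G\right)$)
$42 \cdot 39 + u{\left(-1 \right)} = 42 \cdot 39 - - (3 - 1) = 1638 - \left(-1\right) 2 = 1638 + 2 = 1640$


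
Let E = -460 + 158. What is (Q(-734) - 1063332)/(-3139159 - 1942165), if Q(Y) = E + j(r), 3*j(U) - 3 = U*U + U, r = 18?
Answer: 1063519/5081324 ≈ 0.20930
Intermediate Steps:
E = -302
j(U) = 1 + U/3 + U²/3 (j(U) = 1 + (U*U + U)/3 = 1 + (U² + U)/3 = 1 + (U + U²)/3 = 1 + (U/3 + U²/3) = 1 + U/3 + U²/3)
Q(Y) = -187 (Q(Y) = -302 + (1 + (⅓)*18 + (⅓)*18²) = -302 + (1 + 6 + (⅓)*324) = -302 + (1 + 6 + 108) = -302 + 115 = -187)
(Q(-734) - 1063332)/(-3139159 - 1942165) = (-187 - 1063332)/(-3139159 - 1942165) = -1063519/(-5081324) = -1063519*(-1/5081324) = 1063519/5081324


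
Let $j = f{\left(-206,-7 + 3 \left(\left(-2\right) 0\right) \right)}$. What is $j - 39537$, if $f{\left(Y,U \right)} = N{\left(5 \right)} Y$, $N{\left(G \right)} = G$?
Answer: $-40567$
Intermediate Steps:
$f{\left(Y,U \right)} = 5 Y$
$j = -1030$ ($j = 5 \left(-206\right) = -1030$)
$j - 39537 = -1030 - 39537 = -40567$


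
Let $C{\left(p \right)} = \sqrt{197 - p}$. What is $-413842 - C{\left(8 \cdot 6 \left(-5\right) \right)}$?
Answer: $-413842 - \sqrt{437} \approx -4.1386 \cdot 10^{5}$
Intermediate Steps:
$-413842 - C{\left(8 \cdot 6 \left(-5\right) \right)} = -413842 - \sqrt{197 - 8 \cdot 6 \left(-5\right)} = -413842 - \sqrt{197 - 48 \left(-5\right)} = -413842 - \sqrt{197 - -240} = -413842 - \sqrt{197 + 240} = -413842 - \sqrt{437}$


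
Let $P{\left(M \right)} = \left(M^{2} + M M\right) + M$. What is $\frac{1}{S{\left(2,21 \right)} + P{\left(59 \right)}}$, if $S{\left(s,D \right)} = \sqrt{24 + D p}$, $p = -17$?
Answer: $\frac{7021}{49294774} - \frac{3 i \sqrt{37}}{49294774} \approx 0.00014243 - 3.7019 \cdot 10^{-7} i$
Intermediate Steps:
$P{\left(M \right)} = M + 2 M^{2}$ ($P{\left(M \right)} = \left(M^{2} + M^{2}\right) + M = 2 M^{2} + M = M + 2 M^{2}$)
$S{\left(s,D \right)} = \sqrt{24 - 17 D}$ ($S{\left(s,D \right)} = \sqrt{24 + D \left(-17\right)} = \sqrt{24 - 17 D}$)
$\frac{1}{S{\left(2,21 \right)} + P{\left(59 \right)}} = \frac{1}{\sqrt{24 - 357} + 59 \left(1 + 2 \cdot 59\right)} = \frac{1}{\sqrt{24 - 357} + 59 \left(1 + 118\right)} = \frac{1}{\sqrt{-333} + 59 \cdot 119} = \frac{1}{3 i \sqrt{37} + 7021} = \frac{1}{7021 + 3 i \sqrt{37}}$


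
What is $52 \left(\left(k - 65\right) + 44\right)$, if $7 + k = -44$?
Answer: $-3744$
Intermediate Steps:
$k = -51$ ($k = -7 - 44 = -51$)
$52 \left(\left(k - 65\right) + 44\right) = 52 \left(\left(-51 - 65\right) + 44\right) = 52 \left(-116 + 44\right) = 52 \left(-72\right) = -3744$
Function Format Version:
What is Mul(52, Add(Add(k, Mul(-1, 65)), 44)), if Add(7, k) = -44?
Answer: -3744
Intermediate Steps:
k = -51 (k = Add(-7, -44) = -51)
Mul(52, Add(Add(k, Mul(-1, 65)), 44)) = Mul(52, Add(Add(-51, Mul(-1, 65)), 44)) = Mul(52, Add(Add(-51, -65), 44)) = Mul(52, Add(-116, 44)) = Mul(52, -72) = -3744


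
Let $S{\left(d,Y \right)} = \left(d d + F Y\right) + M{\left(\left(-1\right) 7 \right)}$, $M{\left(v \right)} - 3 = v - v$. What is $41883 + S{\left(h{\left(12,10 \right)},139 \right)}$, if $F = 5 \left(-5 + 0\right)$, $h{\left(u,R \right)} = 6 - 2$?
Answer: $38427$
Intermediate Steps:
$M{\left(v \right)} = 3$ ($M{\left(v \right)} = 3 + \left(v - v\right) = 3 + 0 = 3$)
$h{\left(u,R \right)} = 4$ ($h{\left(u,R \right)} = 6 - 2 = 4$)
$F = -25$ ($F = 5 \left(-5\right) = -25$)
$S{\left(d,Y \right)} = 3 + d^{2} - 25 Y$ ($S{\left(d,Y \right)} = \left(d d - 25 Y\right) + 3 = \left(d^{2} - 25 Y\right) + 3 = 3 + d^{2} - 25 Y$)
$41883 + S{\left(h{\left(12,10 \right)},139 \right)} = 41883 + \left(3 + 4^{2} - 3475\right) = 41883 + \left(3 + 16 - 3475\right) = 41883 - 3456 = 38427$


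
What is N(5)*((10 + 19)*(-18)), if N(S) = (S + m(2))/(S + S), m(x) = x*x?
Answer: -2349/5 ≈ -469.80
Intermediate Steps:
m(x) = x²
N(S) = (4 + S)/(2*S) (N(S) = (S + 2²)/(S + S) = (S + 4)/((2*S)) = (4 + S)*(1/(2*S)) = (4 + S)/(2*S))
N(5)*((10 + 19)*(-18)) = ((½)*(4 + 5)/5)*((10 + 19)*(-18)) = ((½)*(⅕)*9)*(29*(-18)) = (9/10)*(-522) = -2349/5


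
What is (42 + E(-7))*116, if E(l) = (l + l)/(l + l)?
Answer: 4988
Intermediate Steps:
E(l) = 1 (E(l) = (2*l)/((2*l)) = (2*l)*(1/(2*l)) = 1)
(42 + E(-7))*116 = (42 + 1)*116 = 43*116 = 4988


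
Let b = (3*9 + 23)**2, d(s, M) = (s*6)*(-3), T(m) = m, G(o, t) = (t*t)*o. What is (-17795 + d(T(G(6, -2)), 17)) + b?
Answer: -15727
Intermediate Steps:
G(o, t) = o*t**2 (G(o, t) = t**2*o = o*t**2)
d(s, M) = -18*s (d(s, M) = (6*s)*(-3) = -18*s)
b = 2500 (b = (27 + 23)**2 = 50**2 = 2500)
(-17795 + d(T(G(6, -2)), 17)) + b = (-17795 - 108*(-2)**2) + 2500 = (-17795 - 108*4) + 2500 = (-17795 - 18*24) + 2500 = (-17795 - 432) + 2500 = -18227 + 2500 = -15727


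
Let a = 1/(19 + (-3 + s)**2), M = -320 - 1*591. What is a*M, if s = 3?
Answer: -911/19 ≈ -47.947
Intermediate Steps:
M = -911 (M = -320 - 591 = -911)
a = 1/19 (a = 1/(19 + (-3 + 3)**2) = 1/(19 + 0**2) = 1/(19 + 0) = 1/19 ≈ 0.052632)
a*M = (1/19)*(-911) = -911/19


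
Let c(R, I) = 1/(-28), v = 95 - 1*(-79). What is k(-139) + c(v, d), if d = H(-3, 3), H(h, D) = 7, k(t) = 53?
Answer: 1483/28 ≈ 52.964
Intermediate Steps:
v = 174 (v = 95 + 79 = 174)
d = 7
c(R, I) = -1/28
k(-139) + c(v, d) = 53 - 1/28 = 1483/28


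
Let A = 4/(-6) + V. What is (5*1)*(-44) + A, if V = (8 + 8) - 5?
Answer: -629/3 ≈ -209.67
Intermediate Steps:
V = 11 (V = 16 - 5 = 11)
A = 31/3 (A = 4/(-6) + 11 = 4*(-1/6) + 11 = -2/3 + 11 = 31/3 ≈ 10.333)
(5*1)*(-44) + A = (5*1)*(-44) + 31/3 = 5*(-44) + 31/3 = -220 + 31/3 = -629/3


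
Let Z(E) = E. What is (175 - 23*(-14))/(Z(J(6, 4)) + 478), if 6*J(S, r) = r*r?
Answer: 213/206 ≈ 1.0340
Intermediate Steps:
J(S, r) = r²/6 (J(S, r) = (r*r)/6 = r²/6)
(175 - 23*(-14))/(Z(J(6, 4)) + 478) = (175 - 23*(-14))/((⅙)*4² + 478) = (175 + 322)/((⅙)*16 + 478) = 497/(8/3 + 478) = 497/(1442/3) = 497*(3/1442) = 213/206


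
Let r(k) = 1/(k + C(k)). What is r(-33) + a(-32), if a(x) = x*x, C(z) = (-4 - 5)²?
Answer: 49153/48 ≈ 1024.0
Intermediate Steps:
C(z) = 81 (C(z) = (-9)² = 81)
a(x) = x²
r(k) = 1/(81 + k) (r(k) = 1/(k + 81) = 1/(81 + k))
r(-33) + a(-32) = 1/(81 - 33) + (-32)² = 1/48 + 1024 = 49153/48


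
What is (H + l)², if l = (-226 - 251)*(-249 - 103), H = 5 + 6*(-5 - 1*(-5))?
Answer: 28193432281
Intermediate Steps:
H = 5 (H = 5 + 6*(-5 + 5) = 5 + 6*0 = 5 + 0 = 5)
l = 167904 (l = -477*(-352) = 167904)
(H + l)² = (5 + 167904)² = 167909² = 28193432281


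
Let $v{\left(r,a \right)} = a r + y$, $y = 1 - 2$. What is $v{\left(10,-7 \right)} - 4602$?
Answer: $-4673$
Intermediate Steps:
$y = -1$
$v{\left(r,a \right)} = -1 + a r$ ($v{\left(r,a \right)} = a r - 1 = -1 + a r$)
$v{\left(10,-7 \right)} - 4602 = \left(-1 - 70\right) - 4602 = -71 - 4602 = -4673$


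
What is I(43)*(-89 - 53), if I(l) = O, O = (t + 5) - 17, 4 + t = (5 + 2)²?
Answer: -4686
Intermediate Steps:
t = 45 (t = -4 + (5 + 2)² = -4 + 7² = -4 + 49 = 45)
O = 33 (O = (45 + 5) - 17 = 50 - 17 = 33)
I(l) = 33
I(43)*(-89 - 53) = 33*(-89 - 53) = 33*(-142) = -4686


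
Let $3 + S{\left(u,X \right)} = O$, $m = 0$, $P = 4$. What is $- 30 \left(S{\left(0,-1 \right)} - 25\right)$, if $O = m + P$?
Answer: $720$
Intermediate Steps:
$O = 4$ ($O = 0 + 4 = 4$)
$S{\left(u,X \right)} = 1$ ($S{\left(u,X \right)} = -3 + 4 = 1$)
$- 30 \left(S{\left(0,-1 \right)} - 25\right) = - 30 \left(1 - 25\right) = \left(-30\right) \left(-24\right) = 720$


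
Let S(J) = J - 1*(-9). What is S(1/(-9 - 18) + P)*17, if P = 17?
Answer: 11917/27 ≈ 441.37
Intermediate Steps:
S(J) = 9 + J (S(J) = J + 9 = 9 + J)
S(1/(-9 - 18) + P)*17 = (9 + (1/(-9 - 18) + 17))*17 = (9 + (1/(-27) + 17))*17 = (9 + (-1/27 + 17))*17 = (9 + 458/27)*17 = (701/27)*17 = 11917/27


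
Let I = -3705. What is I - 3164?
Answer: -6869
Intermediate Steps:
I - 3164 = -3705 - 3164 = -6869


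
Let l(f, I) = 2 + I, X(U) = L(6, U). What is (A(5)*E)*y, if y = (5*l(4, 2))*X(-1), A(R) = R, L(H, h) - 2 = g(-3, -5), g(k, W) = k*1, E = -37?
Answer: 3700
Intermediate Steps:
g(k, W) = k
L(H, h) = -1 (L(H, h) = 2 - 3 = -1)
X(U) = -1
y = -20 (y = (5*(2 + 2))*(-1) = (5*4)*(-1) = 20*(-1) = -20)
(A(5)*E)*y = (5*(-37))*(-20) = -185*(-20) = 3700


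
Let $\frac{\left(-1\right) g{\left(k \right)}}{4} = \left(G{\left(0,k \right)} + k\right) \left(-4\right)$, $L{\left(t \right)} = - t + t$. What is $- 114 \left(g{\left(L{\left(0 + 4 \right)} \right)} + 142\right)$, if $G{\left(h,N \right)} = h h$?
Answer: $-16188$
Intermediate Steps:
$G{\left(h,N \right)} = h^{2}$
$L{\left(t \right)} = 0$
$g{\left(k \right)} = 16 k$ ($g{\left(k \right)} = - 4 \left(0^{2} + k\right) \left(-4\right) = - 4 \left(0 + k\right) \left(-4\right) = - 4 k \left(-4\right) = - 4 \left(- 4 k\right) = 16 k$)
$- 114 \left(g{\left(L{\left(0 + 4 \right)} \right)} + 142\right) = - 114 \left(16 \cdot 0 + 142\right) = - 114 \left(0 + 142\right) = \left(-114\right) 142 = -16188$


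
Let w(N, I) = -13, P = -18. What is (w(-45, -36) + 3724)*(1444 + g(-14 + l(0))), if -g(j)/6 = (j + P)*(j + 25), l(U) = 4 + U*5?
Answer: 14710404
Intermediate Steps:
l(U) = 4 + 5*U
g(j) = -6*(-18 + j)*(25 + j) (g(j) = -6*(j - 18)*(j + 25) = -6*(-18 + j)*(25 + j))
(w(-45, -36) + 3724)*(1444 + g(-14 + l(0))) = (-13 + 3724)*(1444 + (2700 - 42*(-14 + (4 + 5*0)) - 6*(-14 + (4 + 5*0))**2)) = 3711*(1444 + (2700 - 42*(-14 + (4 + 0)) - 6*(-14 + (4 + 0))**2)) = 3711*(1444 + (2700 - 42*(-14 + 4) - 6*(-14 + 4)**2)) = 3711*(1444 + (2700 - 42*(-10) - 6*(-10)**2)) = 3711*(1444 + (2700 + 420 - 6*100)) = 3711*(1444 + (2700 + 420 - 600)) = 3711*(1444 + 2520) = 3711*3964 = 14710404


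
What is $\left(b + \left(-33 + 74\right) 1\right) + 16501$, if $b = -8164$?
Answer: $8378$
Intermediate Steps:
$\left(b + \left(-33 + 74\right) 1\right) + 16501 = \left(-8164 + \left(-33 + 74\right) 1\right) + 16501 = \left(-8164 + 41 \cdot 1\right) + 16501 = \left(-8164 + 41\right) + 16501 = -8123 + 16501 = 8378$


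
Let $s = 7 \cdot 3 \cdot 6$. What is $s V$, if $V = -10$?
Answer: $-1260$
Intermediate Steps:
$s = 126$ ($s = 21 \cdot 6 = 126$)
$s V = 126 \left(-10\right) = -1260$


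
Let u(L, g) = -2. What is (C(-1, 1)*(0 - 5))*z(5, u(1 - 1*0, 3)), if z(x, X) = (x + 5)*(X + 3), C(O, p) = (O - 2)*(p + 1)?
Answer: 300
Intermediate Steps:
C(O, p) = (1 + p)*(-2 + O) (C(O, p) = (-2 + O)*(1 + p) = (1 + p)*(-2 + O))
z(x, X) = (3 + X)*(5 + x) (z(x, X) = (5 + x)*(3 + X) = (3 + X)*(5 + x))
(C(-1, 1)*(0 - 5))*z(5, u(1 - 1*0, 3)) = ((-2 - 1 - 2*1 - 1*1)*(0 - 5))*(15 + 3*5 + 5*(-2) - 2*5) = ((-2 - 1 - 2 - 1)*(-5))*(15 + 15 - 10 - 10) = -6*(-5)*10 = 30*10 = 300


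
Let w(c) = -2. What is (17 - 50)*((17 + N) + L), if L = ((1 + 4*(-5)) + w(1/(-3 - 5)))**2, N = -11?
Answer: -14751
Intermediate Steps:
L = 441 (L = ((1 + 4*(-5)) - 2)**2 = ((1 - 20) - 2)**2 = (-19 - 2)**2 = (-21)**2 = 441)
(17 - 50)*((17 + N) + L) = (17 - 50)*((17 - 11) + 441) = -33*(6 + 441) = -33*447 = -14751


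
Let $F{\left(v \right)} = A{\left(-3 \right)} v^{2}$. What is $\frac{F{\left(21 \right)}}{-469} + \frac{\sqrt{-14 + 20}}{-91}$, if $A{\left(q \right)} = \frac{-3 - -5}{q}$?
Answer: $\frac{42}{67} - \frac{\sqrt{6}}{91} \approx 0.59995$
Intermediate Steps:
$A{\left(q \right)} = \frac{2}{q}$ ($A{\left(q \right)} = \frac{-3 + 5}{q} = \frac{2}{q}$)
$F{\left(v \right)} = - \frac{2 v^{2}}{3}$ ($F{\left(v \right)} = \frac{2}{-3} v^{2} = 2 \left(- \frac{1}{3}\right) v^{2} = - \frac{2 v^{2}}{3}$)
$\frac{F{\left(21 \right)}}{-469} + \frac{\sqrt{-14 + 20}}{-91} = \frac{\left(- \frac{2}{3}\right) 21^{2}}{-469} + \frac{\sqrt{-14 + 20}}{-91} = \left(- \frac{2}{3}\right) 441 \left(- \frac{1}{469}\right) + \sqrt{6} \left(- \frac{1}{91}\right) = \left(-294\right) \left(- \frac{1}{469}\right) - \frac{\sqrt{6}}{91} = \frac{42}{67} - \frac{\sqrt{6}}{91}$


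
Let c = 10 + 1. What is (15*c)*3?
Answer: 495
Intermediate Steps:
c = 11
(15*c)*3 = (15*11)*3 = 165*3 = 495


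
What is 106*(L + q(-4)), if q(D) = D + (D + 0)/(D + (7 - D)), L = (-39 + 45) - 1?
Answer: 318/7 ≈ 45.429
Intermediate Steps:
L = 5 (L = 6 - 1 = 5)
q(D) = 8*D/7 (q(D) = D + D/7 = 8*D/7)
106*(L + q(-4)) = 106*(5 + (8/7)*(-4)) = 106*(5 - 32/7) = 106*(3/7) = 318/7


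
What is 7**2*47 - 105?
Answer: 2198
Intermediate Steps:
7**2*47 - 105 = 49*47 - 105 = 2303 - 105 = 2198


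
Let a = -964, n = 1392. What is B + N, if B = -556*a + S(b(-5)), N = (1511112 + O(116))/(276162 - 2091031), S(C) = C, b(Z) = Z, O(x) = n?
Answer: 138961451321/259267 ≈ 5.3598e+5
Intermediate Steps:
O(x) = 1392
N = -216072/259267 (N = (1511112 + 1392)/(276162 - 2091031) = 1512504/(-1814869) = 1512504*(-1/1814869) = -216072/259267 ≈ -0.83340)
B = 535979 (B = -556*(-964) - 5 = 535984 - 5 = 535979)
B + N = 535979 - 216072/259267 = 138961451321/259267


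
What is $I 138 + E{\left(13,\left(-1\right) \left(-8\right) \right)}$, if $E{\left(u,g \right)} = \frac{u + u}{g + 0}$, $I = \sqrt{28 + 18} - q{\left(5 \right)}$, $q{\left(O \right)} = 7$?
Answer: $- \frac{3851}{4} + 138 \sqrt{46} \approx -26.788$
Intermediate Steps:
$I = -7 + \sqrt{46}$ ($I = \sqrt{28 + 18} - 7 = \sqrt{46} - 7 = -7 + \sqrt{46} \approx -0.21767$)
$E{\left(u,g \right)} = \frac{2 u}{g}$
$I 138 + E{\left(13,\left(-1\right) \left(-8\right) \right)} = \left(-7 + \sqrt{46}\right) 138 + 2 \cdot 13 \frac{1}{\left(-1\right) \left(-8\right)} = \left(-966 + 138 \sqrt{46}\right) + 2 \cdot 13 \cdot \frac{1}{8} = \left(-966 + 138 \sqrt{46}\right) + \frac{13}{4} = - \frac{3851}{4} + 138 \sqrt{46}$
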